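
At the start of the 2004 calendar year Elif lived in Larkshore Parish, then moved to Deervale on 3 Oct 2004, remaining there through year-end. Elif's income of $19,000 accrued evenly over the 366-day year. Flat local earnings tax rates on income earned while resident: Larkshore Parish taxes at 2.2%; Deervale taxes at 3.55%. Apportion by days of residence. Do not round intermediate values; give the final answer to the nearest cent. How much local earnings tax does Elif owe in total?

$481.07

Larkshore Parish, 1 Jan – 2 Oct 2004: 276 days → $19,000 × 2.2% × 276/366 = $315.2131
Deervale, 3 Oct – 31 Dec 2004: 90 days → $19,000 × 3.55% × 90/366 = $165.8607
Total = $481.0738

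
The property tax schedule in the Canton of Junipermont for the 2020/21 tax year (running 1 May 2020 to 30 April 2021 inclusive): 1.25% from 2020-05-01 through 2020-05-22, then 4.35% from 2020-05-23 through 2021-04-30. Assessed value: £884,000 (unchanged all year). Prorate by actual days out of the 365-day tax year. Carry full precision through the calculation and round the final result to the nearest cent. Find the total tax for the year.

£36,802.25

2020-05-01 to 2020-05-22: 22 days at 1.25% → £884,000 × 1.25% × 22/365 = £666.0274
2020-05-23 to 2021-04-30: 343 days at 4.35% → £884,000 × 4.35% × 343/365 = £36,136.2247
Total = £36,802.2521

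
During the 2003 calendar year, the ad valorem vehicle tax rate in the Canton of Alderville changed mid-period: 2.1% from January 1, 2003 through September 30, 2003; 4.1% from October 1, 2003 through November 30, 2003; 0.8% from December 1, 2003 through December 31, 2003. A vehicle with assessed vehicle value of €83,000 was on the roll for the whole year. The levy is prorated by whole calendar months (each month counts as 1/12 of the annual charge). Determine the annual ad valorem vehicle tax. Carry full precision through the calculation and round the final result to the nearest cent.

€1,929.75

January 1 – September 30, 2003: 9 months at 2.1% → €83,000 × 2.1% × 9/12 = €1,307.2500
October 1 – November 30, 2003: 2 months at 4.1% → €83,000 × 4.1% × 2/12 = €567.1667
December 1 – December 31, 2003: 1 month at 0.8% → €83,000 × 0.8% × 1/12 = €55.3333
Total = €1,929.7500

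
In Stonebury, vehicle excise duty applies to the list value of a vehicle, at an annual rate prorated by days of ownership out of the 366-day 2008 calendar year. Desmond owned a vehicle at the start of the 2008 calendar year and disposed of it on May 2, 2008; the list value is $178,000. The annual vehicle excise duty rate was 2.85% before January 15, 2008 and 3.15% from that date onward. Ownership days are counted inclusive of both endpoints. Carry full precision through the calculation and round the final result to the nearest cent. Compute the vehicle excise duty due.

$1,863.89

January 1 – January 14, 2008: 14 days at 2.85% → $178,000 × 2.85% × 14/366 = $194.0492
January 15 – May 2, 2008: 109 days at 3.15% → $178,000 × 3.15% × 109/366 = $1,669.8443
Total = $1,863.8934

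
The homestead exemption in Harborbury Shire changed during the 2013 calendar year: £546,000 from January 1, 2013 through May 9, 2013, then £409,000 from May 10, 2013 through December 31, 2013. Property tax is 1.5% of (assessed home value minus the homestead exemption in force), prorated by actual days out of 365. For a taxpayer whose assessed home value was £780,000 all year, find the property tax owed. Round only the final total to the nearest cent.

January 1 – May 9, 2013: 129 days, exemption £546,000 → (£780,000 − £546,000) × 1.5% × 129/365 = £1,240.5205
May 10 – December 31, 2013: 236 days, exemption £409,000 → (£780,000 − £409,000) × 1.5% × 236/365 = £3,598.1918
Total = £4,838.7123

£4,838.71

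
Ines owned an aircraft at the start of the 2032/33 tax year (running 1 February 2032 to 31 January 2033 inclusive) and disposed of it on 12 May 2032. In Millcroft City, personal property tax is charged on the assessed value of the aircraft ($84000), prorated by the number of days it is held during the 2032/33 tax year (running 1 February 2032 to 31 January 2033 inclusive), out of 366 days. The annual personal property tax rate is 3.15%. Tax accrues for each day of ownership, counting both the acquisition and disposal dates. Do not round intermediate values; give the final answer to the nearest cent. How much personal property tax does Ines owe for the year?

Days held (1 February – 12 May 2032): 102 out of 366
Tax = $84000 × 3.15% × 102/366 = $737.4098

$737.41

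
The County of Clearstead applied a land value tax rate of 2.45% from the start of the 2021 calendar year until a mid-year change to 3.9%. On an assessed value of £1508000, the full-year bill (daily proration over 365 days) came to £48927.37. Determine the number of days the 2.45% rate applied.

165 days

Let d = days at the first rate; then 365 − d days at the second rate.
£1508000 × [2.45%·d + 3.9%·(365−d)] / 365 = £48927.37
Solving gives d = 165, so the new rate took effect on 15 Jun 2021.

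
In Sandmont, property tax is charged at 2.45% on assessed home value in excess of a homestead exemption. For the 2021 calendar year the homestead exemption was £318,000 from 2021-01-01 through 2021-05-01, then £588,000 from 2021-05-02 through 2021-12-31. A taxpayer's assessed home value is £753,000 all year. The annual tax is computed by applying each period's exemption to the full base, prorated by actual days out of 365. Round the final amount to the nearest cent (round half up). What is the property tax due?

£6,235.42

2021-01-01 to 2021-05-01: 121 days, exemption £318,000 → (£753,000 − £318,000) × 2.45% × 121/365 = £3,533.0342
2021-05-02 to 2021-12-31: 244 days, exemption £588,000 → (£753,000 − £588,000) × 2.45% × 244/365 = £2,702.3836
Total = £6,235.4178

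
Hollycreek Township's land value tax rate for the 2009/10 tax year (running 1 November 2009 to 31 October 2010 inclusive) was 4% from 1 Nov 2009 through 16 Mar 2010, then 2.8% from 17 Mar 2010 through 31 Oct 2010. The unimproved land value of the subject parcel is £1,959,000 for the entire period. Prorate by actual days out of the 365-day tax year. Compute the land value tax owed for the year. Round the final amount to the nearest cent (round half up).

1 Nov 2009 – 16 Mar 2010: 136 days at 4% → £1,959,000 × 4% × 136/365 = £29,197.1507
17 Mar – 31 Oct 2010: 229 days at 2.8% → £1,959,000 × 2.8% × 229/365 = £34,413.9945
Total = £63,611.1452

£63,611.15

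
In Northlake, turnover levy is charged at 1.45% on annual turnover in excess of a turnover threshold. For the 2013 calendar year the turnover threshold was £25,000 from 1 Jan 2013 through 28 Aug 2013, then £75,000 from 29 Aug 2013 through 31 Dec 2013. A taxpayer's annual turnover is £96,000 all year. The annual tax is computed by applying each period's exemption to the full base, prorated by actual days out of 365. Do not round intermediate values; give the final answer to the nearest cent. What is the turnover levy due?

1 Jan – 28 Aug 2013: 240 days, exemption £25,000 → (£96,000 − £25,000) × 1.45% × 240/365 = £676.9315
29 Aug – 31 Dec 2013: 125 days, exemption £75,000 → (£96,000 − £75,000) × 1.45% × 125/365 = £104.2808
Total = £781.2123

£781.21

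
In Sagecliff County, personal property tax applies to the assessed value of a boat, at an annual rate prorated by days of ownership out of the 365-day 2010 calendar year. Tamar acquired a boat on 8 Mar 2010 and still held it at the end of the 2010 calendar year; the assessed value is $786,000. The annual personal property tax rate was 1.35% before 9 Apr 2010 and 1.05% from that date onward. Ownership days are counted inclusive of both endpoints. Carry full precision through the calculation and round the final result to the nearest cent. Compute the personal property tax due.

8 Mar – 8 Apr 2010: 32 days at 1.35% → $786,000 × 1.35% × 32/365 = $930.2795
9 Apr – 31 Dec 2010: 267 days at 1.05% → $786,000 × 1.05% × 267/365 = $6,037.1260
Total = $6,967.4055

$6,967.41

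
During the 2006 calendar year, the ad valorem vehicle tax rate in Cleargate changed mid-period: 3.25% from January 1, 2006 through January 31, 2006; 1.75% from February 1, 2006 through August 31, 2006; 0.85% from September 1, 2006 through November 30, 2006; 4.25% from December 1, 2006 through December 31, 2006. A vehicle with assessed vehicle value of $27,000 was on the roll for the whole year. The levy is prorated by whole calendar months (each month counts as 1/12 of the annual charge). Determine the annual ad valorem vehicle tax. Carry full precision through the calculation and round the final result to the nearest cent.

January 1 – January 31, 2006: 1 month at 3.25% → $27,000 × 3.25% × 1/12 = $73.1250
February 1 – August 31, 2006: 7 months at 1.75% → $27,000 × 1.75% × 7/12 = $275.6250
September 1 – November 30, 2006: 3 months at 0.85% → $27,000 × 0.85% × 3/12 = $57.3750
December 1 – December 31, 2006: 1 month at 4.25% → $27,000 × 4.25% × 1/12 = $95.6250
Total = $501.7500

$501.75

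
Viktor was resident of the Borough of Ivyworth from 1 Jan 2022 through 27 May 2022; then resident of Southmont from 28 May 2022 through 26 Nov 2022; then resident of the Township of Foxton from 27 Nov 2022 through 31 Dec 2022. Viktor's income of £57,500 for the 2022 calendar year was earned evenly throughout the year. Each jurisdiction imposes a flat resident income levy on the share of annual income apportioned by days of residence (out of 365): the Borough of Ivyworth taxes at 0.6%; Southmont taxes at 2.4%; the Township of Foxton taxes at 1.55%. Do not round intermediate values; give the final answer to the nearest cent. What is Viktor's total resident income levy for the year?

£916.30

The Borough of Ivyworth, 1 Jan – 27 May 2022: 147 days → £57,500 × 0.6% × 147/365 = £138.9452
Southmont, 28 May – 26 Nov 2022: 183 days → £57,500 × 2.4% × 183/365 = £691.8904
The Township of Foxton, 27 Nov – 31 Dec 2022: 35 days → £57,500 × 1.55% × 35/365 = £85.4623
Total = £916.2979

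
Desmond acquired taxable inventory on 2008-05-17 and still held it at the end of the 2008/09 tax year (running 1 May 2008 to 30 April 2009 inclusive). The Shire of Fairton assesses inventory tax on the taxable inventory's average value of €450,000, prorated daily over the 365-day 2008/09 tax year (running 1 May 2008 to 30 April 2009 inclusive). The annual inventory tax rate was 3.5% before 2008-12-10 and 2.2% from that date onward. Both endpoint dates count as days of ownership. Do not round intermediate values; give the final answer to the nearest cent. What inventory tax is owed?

2008-05-17 to 2008-12-09: 207 days at 3.5% → €450,000 × 3.5% × 207/365 = €8,932.1918
2008-12-10 to 2009-04-30: 142 days at 2.2% → €450,000 × 2.2% × 142/365 = €3,851.5068
Total = €12,783.6986

€12,783.70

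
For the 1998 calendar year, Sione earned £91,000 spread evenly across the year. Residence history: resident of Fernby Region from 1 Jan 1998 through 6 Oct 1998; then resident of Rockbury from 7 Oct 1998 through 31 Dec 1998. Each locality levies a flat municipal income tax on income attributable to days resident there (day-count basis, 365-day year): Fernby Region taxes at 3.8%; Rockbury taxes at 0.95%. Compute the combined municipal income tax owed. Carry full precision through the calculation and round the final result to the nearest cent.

Fernby Region, 1 Jan – 6 Oct 1998: 279 days → £91,000 × 3.8% × 279/365 = £2,643.2384
Rockbury, 7 Oct – 31 Dec 1998: 86 days → £91,000 × 0.95% × 86/365 = £203.6904
Total = £2,846.9288

£2,846.93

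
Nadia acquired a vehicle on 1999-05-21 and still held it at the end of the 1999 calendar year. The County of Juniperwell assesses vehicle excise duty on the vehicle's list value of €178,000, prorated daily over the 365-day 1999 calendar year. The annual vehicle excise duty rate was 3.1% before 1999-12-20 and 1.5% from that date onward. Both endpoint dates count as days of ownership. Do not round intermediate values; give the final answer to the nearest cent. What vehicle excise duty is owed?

1999-05-21 to 1999-12-19: 213 days at 3.1% → €178,000 × 3.1% × 213/365 = €3,220.0932
1999-12-20 to 1999-12-31: 12 days at 1.5% → €178,000 × 1.5% × 12/365 = €87.7808
Total = €3,307.8740

€3,307.87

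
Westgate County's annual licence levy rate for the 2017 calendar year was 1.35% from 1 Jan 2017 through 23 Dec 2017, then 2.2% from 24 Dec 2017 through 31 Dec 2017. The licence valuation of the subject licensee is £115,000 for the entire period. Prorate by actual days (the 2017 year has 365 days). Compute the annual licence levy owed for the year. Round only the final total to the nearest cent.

1 Jan – 23 Dec 2017: 357 days at 1.35% → £115,000 × 1.35% × 357/365 = £1,518.4726
24 Dec – 31 Dec 2017: 8 days at 2.2% → £115,000 × 2.2% × 8/365 = £55.4521
Total = £1,573.9247

£1,573.92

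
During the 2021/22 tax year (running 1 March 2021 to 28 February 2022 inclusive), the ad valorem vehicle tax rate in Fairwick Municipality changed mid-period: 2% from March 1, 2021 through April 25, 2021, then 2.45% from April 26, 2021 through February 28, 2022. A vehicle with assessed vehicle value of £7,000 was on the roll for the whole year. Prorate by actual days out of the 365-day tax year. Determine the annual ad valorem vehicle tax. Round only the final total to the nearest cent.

March 1 – April 25, 2021: 56 days at 2% → £7,000 × 2% × 56/365 = £21.4795
April 26, 2021 – February 28, 2022: 309 days at 2.45% → £7,000 × 2.45% × 309/365 = £145.1877
Total = £166.6671

£166.67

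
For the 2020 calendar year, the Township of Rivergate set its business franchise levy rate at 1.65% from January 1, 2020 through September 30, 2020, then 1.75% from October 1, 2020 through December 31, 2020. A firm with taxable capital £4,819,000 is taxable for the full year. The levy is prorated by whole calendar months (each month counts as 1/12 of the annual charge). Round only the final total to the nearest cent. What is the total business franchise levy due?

£80,718.25

January 1 – September 30, 2020: 9 months at 1.65% → £4,819,000 × 1.65% × 9/12 = £59,635.1250
October 1 – December 31, 2020: 3 months at 1.75% → £4,819,000 × 1.75% × 3/12 = £21,083.1250
Total = £80,718.2500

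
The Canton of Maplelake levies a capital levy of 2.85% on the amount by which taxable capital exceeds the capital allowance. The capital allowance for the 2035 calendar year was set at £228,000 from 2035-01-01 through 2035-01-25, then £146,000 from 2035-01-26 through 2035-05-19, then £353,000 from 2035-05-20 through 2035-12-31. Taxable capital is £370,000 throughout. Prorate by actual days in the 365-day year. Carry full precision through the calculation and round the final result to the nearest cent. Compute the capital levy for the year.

£2,571.09

2035-01-01 to 2035-01-25: 25 days, exemption £228,000 → (£370,000 − £228,000) × 2.85% × 25/365 = £277.1918
2035-01-26 to 2035-05-19: 114 days, exemption £146,000 → (£370,000 − £146,000) × 2.85% × 114/365 = £1,993.9068
2035-05-20 to 2035-12-31: 226 days, exemption £353,000 → (£370,000 − £353,000) × 2.85% × 226/365 = £299.9918
Total = £2,571.0904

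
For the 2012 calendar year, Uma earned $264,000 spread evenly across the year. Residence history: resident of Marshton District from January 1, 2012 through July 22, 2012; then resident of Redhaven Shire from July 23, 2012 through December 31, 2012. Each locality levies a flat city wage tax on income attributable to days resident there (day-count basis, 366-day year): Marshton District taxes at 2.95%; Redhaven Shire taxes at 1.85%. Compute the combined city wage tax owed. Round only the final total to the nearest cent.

Marshton District, January 1 – July 22, 2012: 204 days → $264,000 × 2.95% × 204/366 = $4,340.8525
Redhaven Shire, July 23 – December 31, 2012: 162 days → $264,000 × 1.85% × 162/366 = $2,161.7705
Total = $6,502.6230

$6,502.62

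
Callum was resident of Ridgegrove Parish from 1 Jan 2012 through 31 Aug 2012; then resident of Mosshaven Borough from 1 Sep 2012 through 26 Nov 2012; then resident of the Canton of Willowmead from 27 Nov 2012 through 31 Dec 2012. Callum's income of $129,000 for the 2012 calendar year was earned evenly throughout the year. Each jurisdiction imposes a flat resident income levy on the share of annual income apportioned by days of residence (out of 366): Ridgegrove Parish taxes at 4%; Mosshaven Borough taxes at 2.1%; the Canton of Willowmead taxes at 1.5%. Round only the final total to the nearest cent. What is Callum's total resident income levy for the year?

Ridgegrove Parish, 1 Jan – 31 Aug 2012: 244 days → $129,000 × 4% × 244/366 = $3,440.0000
Mosshaven Borough, 1 Sep – 26 Nov 2012: 87 days → $129,000 × 2.1% × 87/366 = $643.9426
The Canton of Willowmead, 27 Nov – 31 Dec 2012: 35 days → $129,000 × 1.5% × 35/366 = $185.0410
Total = $4,268.9836

$4,268.98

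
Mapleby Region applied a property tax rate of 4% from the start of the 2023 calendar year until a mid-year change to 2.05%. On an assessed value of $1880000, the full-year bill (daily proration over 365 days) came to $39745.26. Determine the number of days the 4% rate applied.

Let d = days at the first rate; then 365 − d days at the second rate.
$1880000 × [4%·d + 2.05%·(365−d)] / 365 = $39745.26
Solving gives d = 12, so the new rate took effect on 13 January 2023.

12 days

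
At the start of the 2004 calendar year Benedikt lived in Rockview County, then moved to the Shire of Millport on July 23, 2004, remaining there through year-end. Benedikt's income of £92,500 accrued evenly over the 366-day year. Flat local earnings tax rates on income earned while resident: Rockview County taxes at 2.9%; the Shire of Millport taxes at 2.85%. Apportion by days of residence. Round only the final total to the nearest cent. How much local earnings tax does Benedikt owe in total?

£2,662.03

Rockview County, January 1 – July 22, 2004: 204 days → £92,500 × 2.9% × 204/366 = £1,495.1639
The Shire of Millport, July 23 – December 31, 2004: 162 days → £92,500 × 2.85% × 162/366 = £1,166.8648
Total = £2,662.0287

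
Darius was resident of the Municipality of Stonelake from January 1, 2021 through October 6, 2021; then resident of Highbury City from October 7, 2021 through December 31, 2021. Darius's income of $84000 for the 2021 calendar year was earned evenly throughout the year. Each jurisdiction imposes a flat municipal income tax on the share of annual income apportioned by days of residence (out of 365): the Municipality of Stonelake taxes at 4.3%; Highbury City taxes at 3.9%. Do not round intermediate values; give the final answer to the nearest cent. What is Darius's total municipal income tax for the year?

The Municipality of Stonelake, January 1 – October 6, 2021: 279 days → $84000 × 4.3% × 279/365 = $2760.9534
Highbury City, October 7 – December 31, 2021: 86 days → $84000 × 3.9% × 86/365 = $771.8795
Total = $3532.8329

$3532.83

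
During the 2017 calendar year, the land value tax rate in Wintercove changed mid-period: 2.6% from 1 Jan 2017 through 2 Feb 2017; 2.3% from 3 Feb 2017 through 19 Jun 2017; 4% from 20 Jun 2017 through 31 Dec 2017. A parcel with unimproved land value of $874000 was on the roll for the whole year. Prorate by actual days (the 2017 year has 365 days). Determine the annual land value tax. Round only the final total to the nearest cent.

$28276.89

1 Jan – 2 Feb 2017: 33 days at 2.6% → $874000 × 2.6% × 33/365 = $2054.4986
3 Feb – 19 Jun 2017: 137 days at 2.3% → $874000 × 2.3% × 137/365 = $7545.1342
20 Jun – 31 Dec 2017: 195 days at 4% → $874000 × 4% × 195/365 = $18677.2603
Total = $28276.8932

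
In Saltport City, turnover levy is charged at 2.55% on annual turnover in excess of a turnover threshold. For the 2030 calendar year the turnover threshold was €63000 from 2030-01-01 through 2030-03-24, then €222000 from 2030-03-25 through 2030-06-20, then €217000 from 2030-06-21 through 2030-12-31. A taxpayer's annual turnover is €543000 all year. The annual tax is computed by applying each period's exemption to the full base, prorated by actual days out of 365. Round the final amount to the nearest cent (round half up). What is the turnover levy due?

€9175.25

2030-01-01 to 2030-03-24: 83 days, exemption €63000 → (€543000 − €63000) × 2.55% × 83/365 = €2783.3425
2030-03-25 to 2030-06-20: 88 days, exemption €222000 → (€543000 − €222000) × 2.55% × 88/365 = €1973.4904
2030-06-21 to 2030-12-31: 194 days, exemption €217000 → (€543000 − €217000) × 2.55% × 194/365 = €4418.4164
Total = €9175.2493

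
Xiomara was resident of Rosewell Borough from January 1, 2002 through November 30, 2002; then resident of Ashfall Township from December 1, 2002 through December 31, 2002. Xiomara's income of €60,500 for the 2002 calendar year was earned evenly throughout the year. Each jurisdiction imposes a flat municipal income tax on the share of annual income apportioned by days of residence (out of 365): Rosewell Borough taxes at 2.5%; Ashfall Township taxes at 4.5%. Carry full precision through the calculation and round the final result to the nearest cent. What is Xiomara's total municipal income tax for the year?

Rosewell Borough, January 1 – November 30, 2002: 334 days → €60,500 × 2.5% × 334/365 = €1,384.0411
Ashfall Township, December 1 – December 31, 2002: 31 days → €60,500 × 4.5% × 31/365 = €231.2260
Total = €1,615.2671

€1,615.27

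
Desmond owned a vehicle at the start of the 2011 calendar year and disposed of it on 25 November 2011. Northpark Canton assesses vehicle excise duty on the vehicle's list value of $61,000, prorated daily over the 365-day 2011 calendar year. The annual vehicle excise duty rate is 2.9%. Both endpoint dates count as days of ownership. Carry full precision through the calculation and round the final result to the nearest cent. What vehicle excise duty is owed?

Days held (1 January – 25 November 2011): 329 out of 365
Tax = $61,000 × 2.9% × 329/365 = $1,594.5233

$1,594.52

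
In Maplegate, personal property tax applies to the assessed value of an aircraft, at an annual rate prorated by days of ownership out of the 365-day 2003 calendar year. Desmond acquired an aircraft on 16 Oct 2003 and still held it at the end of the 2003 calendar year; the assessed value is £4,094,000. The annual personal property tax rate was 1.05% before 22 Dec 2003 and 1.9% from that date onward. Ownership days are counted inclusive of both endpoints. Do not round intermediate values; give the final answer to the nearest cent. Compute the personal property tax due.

£10,021.89

16 Oct – 21 Dec 2003: 67 days at 1.05% → £4,094,000 × 1.05% × 67/365 = £7,890.7644
22 Dec – 31 Dec 2003: 10 days at 1.9% → £4,094,000 × 1.9% × 10/365 = £2,131.1233
Total = £10,021.8877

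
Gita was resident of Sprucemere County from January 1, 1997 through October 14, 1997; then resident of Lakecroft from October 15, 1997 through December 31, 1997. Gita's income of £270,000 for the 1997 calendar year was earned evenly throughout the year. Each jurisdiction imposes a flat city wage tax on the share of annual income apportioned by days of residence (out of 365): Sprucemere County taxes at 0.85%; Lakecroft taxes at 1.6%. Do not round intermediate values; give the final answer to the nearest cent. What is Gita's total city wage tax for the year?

Sprucemere County, January 1 – October 14, 1997: 287 days → £270,000 × 0.85% × 287/365 = £1,804.5616
Lakecroft, October 15 – December 31, 1997: 78 days → £270,000 × 1.6% × 78/365 = £923.1781
Total = £2,727.7397

£2,727.74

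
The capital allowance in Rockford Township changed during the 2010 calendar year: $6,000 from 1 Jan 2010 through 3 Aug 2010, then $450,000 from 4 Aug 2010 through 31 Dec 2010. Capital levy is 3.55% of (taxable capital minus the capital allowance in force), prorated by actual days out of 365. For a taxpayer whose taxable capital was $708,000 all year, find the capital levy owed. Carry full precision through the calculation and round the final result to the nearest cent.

1 Jan – 3 Aug 2010: 215 days, exemption $6,000 → ($708,000 − $6,000) × 3.55% × 215/365 = $14,679.4932
4 Aug – 31 Dec 2010: 150 days, exemption $450,000 → ($708,000 − $450,000) × 3.55% × 150/365 = $3,763.9726
Total = $18,443.4658

$18,443.47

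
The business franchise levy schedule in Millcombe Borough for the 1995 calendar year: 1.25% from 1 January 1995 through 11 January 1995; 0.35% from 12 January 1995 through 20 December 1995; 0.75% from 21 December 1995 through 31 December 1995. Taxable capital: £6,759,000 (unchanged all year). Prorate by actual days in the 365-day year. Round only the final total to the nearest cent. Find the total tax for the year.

1 January – 11 January 1995: 11 days at 1.25% → £6,759,000 × 1.25% × 11/365 = £2,546.1986
12 January – 20 December 1995: 343 days at 0.35% → £6,759,000 × 0.35% × 343/365 = £22,230.6288
21 December – 31 December 1995: 11 days at 0.75% → £6,759,000 × 0.75% × 11/365 = £1,527.7192
Total = £26,304.5466

£26,304.55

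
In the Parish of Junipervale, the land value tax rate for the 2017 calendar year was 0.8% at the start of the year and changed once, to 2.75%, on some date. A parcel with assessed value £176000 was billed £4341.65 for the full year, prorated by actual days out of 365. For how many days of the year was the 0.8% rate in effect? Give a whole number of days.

Let d = days at the first rate; then 365 − d days at the second rate.
£176000 × [0.8%·d + 2.75%·(365−d)] / 365 = £4341.65
Solving gives d = 53, so the new rate took effect on February 23, 2017.

53 days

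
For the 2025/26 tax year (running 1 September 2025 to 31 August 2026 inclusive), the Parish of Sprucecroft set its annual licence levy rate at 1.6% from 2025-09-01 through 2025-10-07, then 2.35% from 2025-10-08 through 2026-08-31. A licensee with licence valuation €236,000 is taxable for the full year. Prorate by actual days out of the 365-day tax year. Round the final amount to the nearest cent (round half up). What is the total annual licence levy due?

€5,366.58

2025-09-01 to 2025-10-07: 37 days at 1.6% → €236,000 × 1.6% × 37/365 = €382.7726
2025-10-08 to 2026-08-31: 328 days at 2.35% → €236,000 × 2.35% × 328/365 = €4,983.8027
Total = €5,366.5753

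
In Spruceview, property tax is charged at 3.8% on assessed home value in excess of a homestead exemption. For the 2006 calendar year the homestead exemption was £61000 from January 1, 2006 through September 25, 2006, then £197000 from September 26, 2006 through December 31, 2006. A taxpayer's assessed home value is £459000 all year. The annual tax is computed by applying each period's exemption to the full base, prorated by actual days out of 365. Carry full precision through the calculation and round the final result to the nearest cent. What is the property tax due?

January 1 – September 25, 2006: 268 days, exemption £61000 → (£459000 − £61000) × 3.8% × 268/365 = £11104.7452
September 26 – December 31, 2006: 97 days, exemption £197000 → (£459000 − £197000) × 3.8% × 97/365 = £2645.8411
Total = £13750.5863

£13750.59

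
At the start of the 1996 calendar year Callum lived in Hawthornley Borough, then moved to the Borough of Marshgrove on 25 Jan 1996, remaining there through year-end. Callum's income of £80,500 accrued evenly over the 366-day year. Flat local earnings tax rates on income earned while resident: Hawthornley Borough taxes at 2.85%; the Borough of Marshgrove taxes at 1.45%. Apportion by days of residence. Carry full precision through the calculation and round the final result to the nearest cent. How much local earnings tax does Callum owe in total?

£1,241.15

Hawthornley Borough, 1 Jan – 24 Jan 1996: 24 days → £80,500 × 2.85% × 24/366 = £150.4426
The Borough of Marshgrove, 25 Jan – 31 Dec 1996: 342 days → £80,500 × 1.45% × 342/366 = £1,090.7090
Total = £1,241.1516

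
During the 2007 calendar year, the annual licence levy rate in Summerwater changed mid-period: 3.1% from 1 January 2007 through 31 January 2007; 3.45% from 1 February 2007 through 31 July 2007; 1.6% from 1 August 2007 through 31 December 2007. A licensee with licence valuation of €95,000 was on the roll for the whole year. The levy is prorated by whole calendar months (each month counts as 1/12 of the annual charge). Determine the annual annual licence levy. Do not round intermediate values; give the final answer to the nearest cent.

€2,517.50

1 January – 31 January 2007: 1 month at 3.1% → €95,000 × 3.1% × 1/12 = €245.4167
1 February – 31 July 2007: 6 months at 3.45% → €95,000 × 3.45% × 6/12 = €1,638.7500
1 August – 31 December 2007: 5 months at 1.6% → €95,000 × 1.6% × 5/12 = €633.3333
Total = €2,517.5000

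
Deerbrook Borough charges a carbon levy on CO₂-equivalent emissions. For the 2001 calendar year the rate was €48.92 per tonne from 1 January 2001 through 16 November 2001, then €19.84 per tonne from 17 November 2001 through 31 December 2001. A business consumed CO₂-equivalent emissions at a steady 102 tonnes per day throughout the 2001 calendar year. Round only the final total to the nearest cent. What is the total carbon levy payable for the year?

1 January – 16 November 2001: 320 days × 102 tonnes/day = 32,640 tonnes at €48.92/tonne → €1,596,748.80
17 November – 31 December 2001: 45 days × 102 tonnes/day = 4,590 tonnes at €19.84/tonne → €91,065.60

€1,687,814.40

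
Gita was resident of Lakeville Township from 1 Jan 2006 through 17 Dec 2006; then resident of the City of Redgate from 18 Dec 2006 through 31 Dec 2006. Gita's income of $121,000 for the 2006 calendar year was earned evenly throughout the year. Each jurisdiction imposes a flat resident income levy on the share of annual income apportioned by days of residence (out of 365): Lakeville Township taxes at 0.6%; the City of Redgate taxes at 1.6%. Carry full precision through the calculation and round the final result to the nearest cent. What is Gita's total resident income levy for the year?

$772.41

Lakeville Township, 1 Jan – 17 Dec 2006: 351 days → $121,000 × 0.6% × 351/365 = $698.1534
The City of Redgate, 18 Dec – 31 Dec 2006: 14 days → $121,000 × 1.6% × 14/365 = $74.2575
Total = $772.4110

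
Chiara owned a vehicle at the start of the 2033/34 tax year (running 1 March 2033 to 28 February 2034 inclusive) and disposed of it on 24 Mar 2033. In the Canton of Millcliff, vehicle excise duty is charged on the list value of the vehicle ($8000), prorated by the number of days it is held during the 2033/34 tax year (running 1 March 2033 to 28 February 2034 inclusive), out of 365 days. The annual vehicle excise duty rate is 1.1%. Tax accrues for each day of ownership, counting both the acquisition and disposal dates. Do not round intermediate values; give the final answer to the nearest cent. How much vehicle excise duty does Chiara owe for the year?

Days held (1 Mar – 24 Mar 2033): 24 out of 365
Tax = $8000 × 1.1% × 24/365 = $5.7863

$5.79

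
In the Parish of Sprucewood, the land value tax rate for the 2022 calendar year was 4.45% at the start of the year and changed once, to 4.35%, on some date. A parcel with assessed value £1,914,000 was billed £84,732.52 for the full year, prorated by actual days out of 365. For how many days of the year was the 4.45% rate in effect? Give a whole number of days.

281 days

Let d = days at the first rate; then 365 − d days at the second rate.
£1,914,000 × [4.45%·d + 4.35%·(365−d)] / 365 = £84,732.52
Solving gives d = 281, so the new rate took effect on 9 Oct 2022.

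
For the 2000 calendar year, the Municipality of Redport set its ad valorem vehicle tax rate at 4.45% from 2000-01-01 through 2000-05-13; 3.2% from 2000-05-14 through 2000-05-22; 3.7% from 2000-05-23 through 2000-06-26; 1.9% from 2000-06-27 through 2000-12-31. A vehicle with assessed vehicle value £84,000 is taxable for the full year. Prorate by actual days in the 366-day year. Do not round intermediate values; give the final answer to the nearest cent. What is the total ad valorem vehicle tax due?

2000-01-01 to 2000-05-13: 134 days at 4.45% → £84,000 × 4.45% × 134/366 = £1,368.5574
2000-05-14 to 2000-05-22: 9 days at 3.2% → £84,000 × 3.2% × 9/366 = £66.0984
2000-05-23 to 2000-06-26: 35 days at 3.7% → £84,000 × 3.7% × 35/366 = £297.2131
2000-06-27 to 2000-12-31: 188 days at 1.9% → £84,000 × 1.9% × 188/366 = £819.8033
Total = £2,551.6721

£2,551.67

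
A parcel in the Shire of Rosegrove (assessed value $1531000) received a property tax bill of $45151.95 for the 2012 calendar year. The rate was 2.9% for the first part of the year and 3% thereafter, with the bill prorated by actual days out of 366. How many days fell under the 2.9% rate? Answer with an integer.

186 days

Let d = days at the first rate; then 366 − d days at the second rate.
$1531000 × [2.9%·d + 3%·(366−d)] / 366 = $45151.95
Solving gives d = 186, so the new rate took effect on July 5, 2012.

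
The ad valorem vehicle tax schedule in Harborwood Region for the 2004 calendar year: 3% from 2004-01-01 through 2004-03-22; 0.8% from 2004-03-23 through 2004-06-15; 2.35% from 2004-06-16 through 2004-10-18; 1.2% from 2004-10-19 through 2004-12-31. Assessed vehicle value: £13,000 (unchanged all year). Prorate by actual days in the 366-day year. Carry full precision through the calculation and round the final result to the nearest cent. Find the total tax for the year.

2004-01-01 to 2004-03-22: 82 days at 3% → £13,000 × 3% × 82/366 = £87.3770
2004-03-23 to 2004-06-15: 85 days at 0.8% → £13,000 × 0.8% × 85/366 = £24.1530
2004-06-16 to 2004-10-18: 125 days at 2.35% → £13,000 × 2.35% × 125/366 = £104.3374
2004-10-19 to 2004-12-31: 74 days at 1.2% → £13,000 × 1.2% × 74/366 = £31.5410
Total = £247.4085

£247.41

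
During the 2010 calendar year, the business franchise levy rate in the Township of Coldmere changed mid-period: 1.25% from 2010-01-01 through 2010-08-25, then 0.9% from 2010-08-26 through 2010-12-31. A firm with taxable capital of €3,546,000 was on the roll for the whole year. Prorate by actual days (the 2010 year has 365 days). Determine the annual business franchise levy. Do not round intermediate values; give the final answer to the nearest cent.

2010-01-01 to 2010-08-25: 237 days at 1.25% → €3,546,000 × 1.25% × 237/365 = €28,780.8904
2010-08-26 to 2010-12-31: 128 days at 0.9% → €3,546,000 × 0.9% × 128/365 = €11,191.7589
Total = €39,972.6493

€39,972.65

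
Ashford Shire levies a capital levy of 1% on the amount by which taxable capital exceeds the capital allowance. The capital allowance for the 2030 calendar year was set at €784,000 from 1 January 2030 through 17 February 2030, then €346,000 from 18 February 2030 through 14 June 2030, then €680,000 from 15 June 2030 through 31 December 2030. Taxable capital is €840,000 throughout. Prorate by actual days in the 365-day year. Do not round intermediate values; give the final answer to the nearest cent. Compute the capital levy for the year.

1 January – 17 February 2030: 48 days, exemption €784,000 → (€840,000 − €784,000) × 1% × 48/365 = €73.6438
18 February – 14 June 2030: 117 days, exemption €346,000 → (€840,000 − €346,000) × 1% × 117/365 = €1,583.5068
15 June – 31 December 2030: 200 days, exemption €680,000 → (€840,000 − €680,000) × 1% × 200/365 = €876.7123
Total = €2,533.8630

€2,533.86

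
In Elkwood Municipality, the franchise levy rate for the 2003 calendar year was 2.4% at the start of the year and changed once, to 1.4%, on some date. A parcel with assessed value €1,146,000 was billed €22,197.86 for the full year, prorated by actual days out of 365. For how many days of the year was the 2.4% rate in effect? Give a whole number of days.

196 days

Let d = days at the first rate; then 365 − d days at the second rate.
€1,146,000 × [2.4%·d + 1.4%·(365−d)] / 365 = €22,197.86
Solving gives d = 196, so the new rate took effect on July 16, 2003.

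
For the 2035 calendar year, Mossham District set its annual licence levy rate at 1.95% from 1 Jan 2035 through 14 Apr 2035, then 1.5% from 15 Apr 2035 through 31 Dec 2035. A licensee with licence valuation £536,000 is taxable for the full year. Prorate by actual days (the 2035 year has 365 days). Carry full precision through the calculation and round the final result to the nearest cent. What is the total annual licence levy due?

1 Jan – 14 Apr 2035: 104 days at 1.95% → £536,000 × 1.95% × 104/365 = £2,978.1041
15 Apr – 31 Dec 2035: 261 days at 1.5% → £536,000 × 1.5% × 261/365 = £5,749.1507
Total = £8,727.2548

£8,727.25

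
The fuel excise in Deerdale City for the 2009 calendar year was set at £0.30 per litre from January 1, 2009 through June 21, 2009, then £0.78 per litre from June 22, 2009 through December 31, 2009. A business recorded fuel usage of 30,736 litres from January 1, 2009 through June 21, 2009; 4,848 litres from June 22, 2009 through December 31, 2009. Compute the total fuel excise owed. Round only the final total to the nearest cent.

January 1 – June 21, 2009: 30,736 litres at £0.30/litre → £9,220.80
June 22 – December 31, 2009: 4,848 litres at £0.78/litre → £3,781.44

£13,002.24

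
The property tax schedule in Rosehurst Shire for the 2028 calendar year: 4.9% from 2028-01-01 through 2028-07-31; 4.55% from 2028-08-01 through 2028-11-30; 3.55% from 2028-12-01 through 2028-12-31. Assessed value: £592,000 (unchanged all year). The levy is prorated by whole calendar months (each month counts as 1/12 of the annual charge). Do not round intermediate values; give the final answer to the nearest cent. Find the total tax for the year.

£27,651.33

2028-01-01 to 2028-07-31: 7 months at 4.9% → £592,000 × 4.9% × 7/12 = £16,921.3333
2028-08-01 to 2028-11-30: 4 months at 4.55% → £592,000 × 4.55% × 4/12 = £8,978.6667
2028-12-01 to 2028-12-31: 1 month at 3.55% → £592,000 × 3.55% × 1/12 = £1,751.3333
Total = £27,651.3333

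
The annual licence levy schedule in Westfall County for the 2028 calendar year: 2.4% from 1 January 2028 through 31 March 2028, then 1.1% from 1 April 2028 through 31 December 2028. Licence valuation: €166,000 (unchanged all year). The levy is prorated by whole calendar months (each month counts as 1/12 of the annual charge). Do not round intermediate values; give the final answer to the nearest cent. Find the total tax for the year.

1 January – 31 March 2028: 3 months at 2.4% → €166,000 × 2.4% × 3/12 = €996.0000
1 April – 31 December 2028: 9 months at 1.1% → €166,000 × 1.1% × 9/12 = €1,369.5000
Total = €2,365.5000

€2,365.50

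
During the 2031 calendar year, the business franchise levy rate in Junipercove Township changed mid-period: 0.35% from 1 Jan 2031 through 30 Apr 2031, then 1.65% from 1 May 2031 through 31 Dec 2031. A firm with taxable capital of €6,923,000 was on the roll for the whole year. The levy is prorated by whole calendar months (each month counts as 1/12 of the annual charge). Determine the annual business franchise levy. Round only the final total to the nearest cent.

€84,229.83

1 Jan – 30 Apr 2031: 4 months at 0.35% → €6,923,000 × 0.35% × 4/12 = €8,076.8333
1 May – 31 Dec 2031: 8 months at 1.65% → €6,923,000 × 1.65% × 8/12 = €76,153.0000
Total = €84,229.8333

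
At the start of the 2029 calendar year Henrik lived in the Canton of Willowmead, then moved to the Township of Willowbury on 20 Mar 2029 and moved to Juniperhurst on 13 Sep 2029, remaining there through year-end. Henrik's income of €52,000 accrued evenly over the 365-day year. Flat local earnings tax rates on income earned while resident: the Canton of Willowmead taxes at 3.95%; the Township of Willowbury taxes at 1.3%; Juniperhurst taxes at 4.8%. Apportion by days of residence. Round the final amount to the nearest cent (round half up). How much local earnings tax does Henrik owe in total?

€1,518.97

The Canton of Willowmead, 1 Jan – 19 Mar 2029: 78 days → €52,000 × 3.95% × 78/365 = €438.9370
The Township of Willowbury, 20 Mar – 12 Sep 2029: 177 days → €52,000 × 1.3% × 177/365 = €327.8137
Juniperhurst, 13 Sep – 31 Dec 2029: 110 days → €52,000 × 4.8% × 110/365 = €752.2192
Total = €1,518.9699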